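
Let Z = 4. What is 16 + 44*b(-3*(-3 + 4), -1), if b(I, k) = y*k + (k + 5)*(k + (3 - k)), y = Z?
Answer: 368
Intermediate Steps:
y = 4
b(I, k) = 15 + 7*k (b(I, k) = 4*k + (k + 5)*(k + (3 - k)) = 4*k + (5 + k)*3 = 4*k + (15 + 3*k) = 15 + 7*k)
16 + 44*b(-3*(-3 + 4), -1) = 16 + 44*(15 + 7*(-1)) = 16 + 44*(15 - 7) = 16 + 44*8 = 16 + 352 = 368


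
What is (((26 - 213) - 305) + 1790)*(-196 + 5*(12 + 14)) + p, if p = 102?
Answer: -85566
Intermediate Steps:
(((26 - 213) - 305) + 1790)*(-196 + 5*(12 + 14)) + p = (((26 - 213) - 305) + 1790)*(-196 + 5*(12 + 14)) + 102 = ((-187 - 305) + 1790)*(-196 + 5*26) + 102 = (-492 + 1790)*(-196 + 130) + 102 = 1298*(-66) + 102 = -85668 + 102 = -85566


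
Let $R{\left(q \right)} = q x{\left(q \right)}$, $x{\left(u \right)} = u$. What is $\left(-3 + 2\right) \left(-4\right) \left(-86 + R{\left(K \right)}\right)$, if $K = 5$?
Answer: $-244$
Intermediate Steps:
$R{\left(q \right)} = q^{2}$ ($R{\left(q \right)} = q q = q^{2}$)
$\left(-3 + 2\right) \left(-4\right) \left(-86 + R{\left(K \right)}\right) = \left(-3 + 2\right) \left(-4\right) \left(-86 + 5^{2}\right) = \left(-1\right) \left(-4\right) \left(-86 + 25\right) = 4 \left(-61\right) = -244$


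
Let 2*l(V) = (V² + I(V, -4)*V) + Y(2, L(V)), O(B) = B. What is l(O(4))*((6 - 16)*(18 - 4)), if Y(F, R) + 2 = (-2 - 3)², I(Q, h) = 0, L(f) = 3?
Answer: -2730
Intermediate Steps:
Y(F, R) = 23 (Y(F, R) = -2 + (-2 - 3)² = -2 + (-5)² = -2 + 25 = 23)
l(V) = 23/2 + V²/2 (l(V) = ((V² + 0*V) + 23)/2 = ((V² + 0) + 23)/2 = (V² + 23)/2 = (23 + V²)/2 = 23/2 + V²/2)
l(O(4))*((6 - 16)*(18 - 4)) = (23/2 + (½)*4²)*((6 - 16)*(18 - 4)) = (23/2 + (½)*16)*(-10*14) = (23/2 + 8)*(-140) = (39/2)*(-140) = -2730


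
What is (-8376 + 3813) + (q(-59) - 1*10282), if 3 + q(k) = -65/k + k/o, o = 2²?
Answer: -3507349/236 ≈ -14862.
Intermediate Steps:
o = 4
q(k) = -3 - 65/k + k/4 (q(k) = -3 + (-65/k + k/4) = -3 - 65/k + k/4)
(-8376 + 3813) + (q(-59) - 1*10282) = (-8376 + 3813) + ((-3 - 65/(-59) + (¼)*(-59)) - 1*10282) = -4563 + ((-3 - 65*(-1/59) - 59/4) - 10282) = -4563 + ((-3 + 65/59 - 59/4) - 10282) = -4563 + (-3929/236 - 10282) = -4563 - 2430481/236 = -3507349/236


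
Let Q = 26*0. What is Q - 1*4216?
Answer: -4216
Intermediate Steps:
Q = 0
Q - 1*4216 = 0 - 1*4216 = 0 - 4216 = -4216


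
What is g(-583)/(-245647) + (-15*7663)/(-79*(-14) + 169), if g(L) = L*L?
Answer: -1911283526/20879995 ≈ -91.537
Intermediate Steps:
g(L) = L²
g(-583)/(-245647) + (-15*7663)/(-79*(-14) + 169) = (-583)²/(-245647) + (-15*7663)/(-79*(-14) + 169) = 339889*(-1/245647) - 114945/(1106 + 169) = -339889/245647 - 114945/1275 = -339889/245647 - 114945*1/1275 = -339889/245647 - 7663/85 = -1911283526/20879995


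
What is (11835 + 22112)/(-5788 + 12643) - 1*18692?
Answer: -128099713/6855 ≈ -18687.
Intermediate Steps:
(11835 + 22112)/(-5788 + 12643) - 1*18692 = 33947/6855 - 18692 = -128099713/6855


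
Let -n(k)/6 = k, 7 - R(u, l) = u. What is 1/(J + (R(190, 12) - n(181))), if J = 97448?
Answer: 1/98351 ≈ 1.0168e-5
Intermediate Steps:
R(u, l) = 7 - u
n(k) = -6*k
1/(J + (R(190, 12) - n(181))) = 1/(97448 + ((7 - 1*190) - (-6)*181)) = 1/(97448 + ((7 - 190) - 1*(-1086))) = 1/(97448 + (-183 + 1086)) = 1/(97448 + 903) = 1/98351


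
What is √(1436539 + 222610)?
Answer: 17*√5741 ≈ 1288.1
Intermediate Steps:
√(1436539 + 222610) = √1659149 = 17*√5741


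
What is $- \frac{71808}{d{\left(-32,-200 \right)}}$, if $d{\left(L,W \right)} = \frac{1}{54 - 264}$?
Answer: $15079680$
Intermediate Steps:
$d{\left(L,W \right)} = - \frac{1}{210}$ ($d{\left(L,W \right)} = \frac{1}{-210} = - \frac{1}{210}$)
$- \frac{71808}{d{\left(-32,-200 \right)}} = - \frac{71808}{- \frac{1}{210}} = \left(-71808\right) \left(-210\right) = 15079680$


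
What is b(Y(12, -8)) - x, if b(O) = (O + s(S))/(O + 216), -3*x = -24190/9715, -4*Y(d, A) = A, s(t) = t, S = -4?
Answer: -533171/635361 ≈ -0.83916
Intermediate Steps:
Y(d, A) = -A/4
x = 4838/5829 (x = -(-24190)/(3*9715) = -1/3*(-4838/1943) = 4838/5829 ≈ 0.82999)
b(O) = (-4 + O)/(216 + O) (b(O) = (O - 4)/(O + 216) = (-4 + O)/(216 + O))
b(Y(12, -8)) - x = (-4 - 1/4*(-8))/(216 - 1/4*(-8)) - 1*4838/5829 = (-4 + 2)/(216 + 2) - 4838/5829 = -2/218 - 4838/5829 = (1/218)*(-2) - 4838/5829 = -1/109 - 4838/5829 = -533171/635361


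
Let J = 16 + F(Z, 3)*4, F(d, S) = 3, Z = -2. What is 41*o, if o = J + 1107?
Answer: 46535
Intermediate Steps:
J = 28 (J = 16 + 3*4 = 16 + 12 = 28)
o = 1135 (o = 28 + 1107 = 1135)
41*o = 41*1135 = 46535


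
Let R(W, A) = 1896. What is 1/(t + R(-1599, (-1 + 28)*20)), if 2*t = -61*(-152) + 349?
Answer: 2/13413 ≈ 0.00014911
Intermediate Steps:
t = 9621/2 (t = (-61*(-152) + 349)/2 = (9272 + 349)/2 = (½)*9621 = 9621/2 ≈ 4810.5)
1/(t + R(-1599, (-1 + 28)*20)) = 1/(9621/2 + 1896) = 1/(13413/2) = 2/13413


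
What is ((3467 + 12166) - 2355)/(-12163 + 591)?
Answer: -6639/5786 ≈ -1.1474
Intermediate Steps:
((3467 + 12166) - 2355)/(-12163 + 591) = (15633 - 2355)/(-11572) = 13278*(-1/11572) = -6639/5786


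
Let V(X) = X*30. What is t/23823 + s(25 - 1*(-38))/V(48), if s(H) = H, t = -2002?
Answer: -153559/3811680 ≈ -0.040286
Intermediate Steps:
V(X) = 30*X
t/23823 + s(25 - 1*(-38))/V(48) = -2002/23823 + (25 - 1*(-38))/((30*48)) = -2002*1/23823 + (25 + 38)/1440 = -2002/23823 + 63*(1/1440) = -2002/23823 + 7/160 = -153559/3811680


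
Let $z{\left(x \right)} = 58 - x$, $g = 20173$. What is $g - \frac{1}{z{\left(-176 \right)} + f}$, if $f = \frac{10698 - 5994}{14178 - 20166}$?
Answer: $\frac{2347612203}{116374} \approx 20173.0$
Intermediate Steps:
$f = - \frac{392}{499}$ ($f = \frac{4704}{-5988} = 4704 \left(- \frac{1}{5988}\right) = - \frac{392}{499} \approx -0.78557$)
$g - \frac{1}{z{\left(-176 \right)} + f} = 20173 - \frac{1}{\left(58 - -176\right) - \frac{392}{499}} = 20173 - \frac{1}{\left(58 + 176\right) - \frac{392}{499}} = 20173 - \frac{1}{234 - \frac{392}{499}} = 20173 - \frac{1}{\frac{116374}{499}} = 20173 - \frac{499}{116374} = \frac{2347612203}{116374}$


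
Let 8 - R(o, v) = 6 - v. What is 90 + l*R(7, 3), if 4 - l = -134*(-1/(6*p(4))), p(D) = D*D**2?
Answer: 20785/192 ≈ 108.26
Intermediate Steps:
p(D) = D**3
R(o, v) = 2 + v (R(o, v) = 8 - (6 - v) = 8 + (-6 + v) = 2 + v)
l = 701/192 (l = 4 - (-134)/(4**3*(-6)) = 4 - (-134)/(64*(-6)) = 4 - (-134)/(-384) = 4 - (-134)*(-1)/384 = 4 - 1*67/192 = 4 - 67/192 = 701/192 ≈ 3.6510)
90 + l*R(7, 3) = 90 + 701*(2 + 3)/192 = 90 + (701/192)*5 = 90 + 3505/192 = 20785/192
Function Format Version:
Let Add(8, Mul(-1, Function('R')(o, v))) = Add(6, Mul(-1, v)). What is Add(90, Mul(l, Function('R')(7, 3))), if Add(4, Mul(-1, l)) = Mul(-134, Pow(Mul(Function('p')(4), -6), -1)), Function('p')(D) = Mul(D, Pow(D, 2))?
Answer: Rational(20785, 192) ≈ 108.26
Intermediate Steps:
Function('p')(D) = Pow(D, 3)
Function('R')(o, v) = Add(2, v) (Function('R')(o, v) = Add(8, Mul(-1, Add(6, Mul(-1, v)))) = Add(8, Add(-6, v)) = Add(2, v))
l = Rational(701, 192) (l = Add(4, Mul(-1, Mul(-134, Pow(Mul(Pow(4, 3), -6), -1)))) = Add(4, Mul(-1, Mul(-134, Pow(Mul(64, -6), -1)))) = Add(4, Mul(-1, Mul(-134, Pow(-384, -1)))) = Add(4, Mul(-1, Mul(-134, Rational(-1, 384)))) = Add(4, Mul(-1, Rational(67, 192))) = Add(4, Rational(-67, 192)) = Rational(701, 192) ≈ 3.6510)
Add(90, Mul(l, Function('R')(7, 3))) = Add(90, Mul(Rational(701, 192), Add(2, 3))) = Add(90, Mul(Rational(701, 192), 5)) = Add(90, Rational(3505, 192)) = Rational(20785, 192)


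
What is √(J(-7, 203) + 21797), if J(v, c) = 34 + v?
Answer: 8*√341 ≈ 147.73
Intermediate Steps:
√(J(-7, 203) + 21797) = √((34 - 7) + 21797) = √(27 + 21797) = √21824 = 8*√341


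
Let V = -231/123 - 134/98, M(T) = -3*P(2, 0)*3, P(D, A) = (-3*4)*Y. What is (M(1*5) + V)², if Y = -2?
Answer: 194008535296/4036081 ≈ 48069.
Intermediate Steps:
P(D, A) = 24 (P(D, A) = -3*4*(-2) = -12*(-2) = 24)
M(T) = -216 (M(T) = -3*24*3 = -72*3 = -216)
V = -6520/2009 (V = -231*1/123 - 134*1/98 = -77/41 - 67/49 = -6520/2009 ≈ -3.2454)
(M(1*5) + V)² = (-216 - 6520/2009)² = (-440464/2009)² = 194008535296/4036081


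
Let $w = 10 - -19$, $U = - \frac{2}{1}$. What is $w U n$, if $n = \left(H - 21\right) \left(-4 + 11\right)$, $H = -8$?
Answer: $11774$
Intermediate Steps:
$U = -2$ ($U = \left(-2\right) 1 = -2$)
$n = -203$ ($n = \left(-8 - 21\right) \left(-4 + 11\right) = \left(-29\right) 7 = -203$)
$w = 29$ ($w = 10 + 19 = 29$)
$w U n = 29 \left(-2\right) \left(-203\right) = \left(-58\right) \left(-203\right) = 11774$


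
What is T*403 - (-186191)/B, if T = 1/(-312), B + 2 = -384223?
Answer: -1819951/1024600 ≈ -1.7763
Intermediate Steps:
B = -384225 (B = -2 - 384223 = -384225)
T = -1/312 ≈ -0.0032051
T*403 - (-186191)/B = -1/312*403 - (-186191)/(-384225) = -31/24 - (-186191)*(-1)/384225 = -31/24 - 1*186191/384225 = -31/24 - 186191/384225 = -1819951/1024600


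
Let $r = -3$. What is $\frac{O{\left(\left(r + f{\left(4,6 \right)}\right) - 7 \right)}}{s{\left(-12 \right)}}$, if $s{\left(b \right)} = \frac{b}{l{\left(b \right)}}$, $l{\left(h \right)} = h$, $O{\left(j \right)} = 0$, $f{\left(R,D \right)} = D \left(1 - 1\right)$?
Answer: $0$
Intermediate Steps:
$f{\left(R,D \right)} = 0$ ($f{\left(R,D \right)} = D 0 = 0$)
$s{\left(b \right)} = 1$ ($s{\left(b \right)} = \frac{b}{b} = 1$)
$\frac{O{\left(\left(r + f{\left(4,6 \right)}\right) - 7 \right)}}{s{\left(-12 \right)}} = \frac{0}{1} = 0 \cdot 1 = 0$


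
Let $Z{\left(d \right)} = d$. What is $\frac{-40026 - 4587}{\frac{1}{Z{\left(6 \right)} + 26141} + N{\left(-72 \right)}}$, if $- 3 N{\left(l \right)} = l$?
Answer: $- \frac{1166496111}{627529} \approx -1858.9$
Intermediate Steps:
$N{\left(l \right)} = - \frac{l}{3}$
$\frac{-40026 - 4587}{\frac{1}{Z{\left(6 \right)} + 26141} + N{\left(-72 \right)}} = \frac{-40026 - 4587}{\frac{1}{6 + 26141} - -24} = - \frac{44613}{\frac{1}{26147} + 24} = - \frac{44613}{\frac{627529}{26147}} = \left(-44613\right) \frac{26147}{627529} = - \frac{1166496111}{627529}$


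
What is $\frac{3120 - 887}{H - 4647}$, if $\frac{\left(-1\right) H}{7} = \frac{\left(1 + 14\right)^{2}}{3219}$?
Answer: $- \frac{2396009}{4986756} \approx -0.48047$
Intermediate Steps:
$H = - \frac{525}{1073}$ ($H = - 7 \frac{\left(1 + 14\right)^{2}}{3219} = - 7 \cdot 15^{2} \cdot \frac{1}{3219} = - 7 \cdot 225 \cdot \frac{1}{3219} = \left(-7\right) \frac{75}{1073} = - \frac{525}{1073} \approx -0.48928$)
$\frac{3120 - 887}{H - 4647} = \frac{3120 - 887}{- \frac{525}{1073} - 4647} = \frac{2233}{- \frac{4986756}{1073}} = 2233 \left(- \frac{1073}{4986756}\right) = - \frac{2396009}{4986756}$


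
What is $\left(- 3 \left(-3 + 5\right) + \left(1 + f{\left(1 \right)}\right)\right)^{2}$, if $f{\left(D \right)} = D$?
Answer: $16$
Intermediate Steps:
$\left(- 3 \left(-3 + 5\right) + \left(1 + f{\left(1 \right)}\right)\right)^{2} = \left(- 3 \left(-3 + 5\right) + \left(1 + 1\right)\right)^{2} = \left(\left(-3\right) 2 + 2\right)^{2} = \left(-6 + 2\right)^{2} = \left(-4\right)^{2} = 16$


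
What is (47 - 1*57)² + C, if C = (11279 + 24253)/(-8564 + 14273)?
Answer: 202144/1903 ≈ 106.22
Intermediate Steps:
C = 11844/1903 (C = 35532/5709 = 35532*(1/5709) = 11844/1903 ≈ 6.2239)
(47 - 1*57)² + C = (47 - 1*57)² + 11844/1903 = (47 - 57)² + 11844/1903 = (-10)² + 11844/1903 = 100 + 11844/1903 = 202144/1903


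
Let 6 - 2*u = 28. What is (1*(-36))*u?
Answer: 396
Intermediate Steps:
u = -11 (u = 3 - 1/2*28 = 3 - 14 = -11)
(1*(-36))*u = (1*(-36))*(-11) = -36*(-11) = 396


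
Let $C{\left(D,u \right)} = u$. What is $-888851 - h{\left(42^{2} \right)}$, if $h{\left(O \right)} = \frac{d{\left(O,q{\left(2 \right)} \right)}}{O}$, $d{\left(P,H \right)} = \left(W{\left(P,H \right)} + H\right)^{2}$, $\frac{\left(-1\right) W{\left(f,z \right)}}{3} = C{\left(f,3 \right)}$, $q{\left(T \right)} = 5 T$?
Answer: $- \frac{1567933165}{1764} \approx -8.8885 \cdot 10^{5}$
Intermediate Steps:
$W{\left(f,z \right)} = -9$ ($W{\left(f,z \right)} = \left(-3\right) 3 = -9$)
$d{\left(P,H \right)} = \left(-9 + H\right)^{2}$
$h{\left(O \right)} = \frac{1}{O}$ ($h{\left(O \right)} = \frac{\left(-9 + 5 \cdot 2\right)^{2}}{O} = \frac{\left(-9 + 10\right)^{2}}{O} = \frac{1^{2}}{O} = 1 \frac{1}{O} = \frac{1}{O}$)
$-888851 - h{\left(42^{2} \right)} = -888851 - \frac{1}{42^{2}} = -888851 - \frac{1}{1764} = - \frac{1567933165}{1764}$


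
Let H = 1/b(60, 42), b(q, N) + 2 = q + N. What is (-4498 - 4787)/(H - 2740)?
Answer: 309500/91333 ≈ 3.3887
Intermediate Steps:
b(q, N) = -2 + N + q (b(q, N) = -2 + (q + N) = -2 + (N + q) = -2 + N + q)
H = 1/100 (H = 1/(-2 + 42 + 60) = 1/100 ≈ 0.010000)
(-4498 - 4787)/(H - 2740) = (-4498 - 4787)/(1/100 - 2740) = -9285/(-273999/100) = -9285*(-100/273999) = 309500/91333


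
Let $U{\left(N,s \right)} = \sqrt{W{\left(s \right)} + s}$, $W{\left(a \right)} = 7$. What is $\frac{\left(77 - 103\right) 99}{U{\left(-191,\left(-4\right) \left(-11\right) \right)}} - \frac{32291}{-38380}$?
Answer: $\frac{32291}{38380} - \frac{858 \sqrt{51}}{17} \approx -359.59$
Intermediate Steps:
$U{\left(N,s \right)} = \sqrt{7 + s}$
$\frac{\left(77 - 103\right) 99}{U{\left(-191,\left(-4\right) \left(-11\right) \right)}} - \frac{32291}{-38380} = \frac{\left(77 - 103\right) 99}{\sqrt{7 - -44}} - \frac{32291}{-38380} = \frac{\left(-26\right) 99}{\sqrt{7 + 44}} - - \frac{32291}{38380} = - \frac{2574}{\sqrt{51}} + \frac{32291}{38380} = - 2574 \frac{\sqrt{51}}{51} + \frac{32291}{38380} = - \frac{858 \sqrt{51}}{17} + \frac{32291}{38380} = \frac{32291}{38380} - \frac{858 \sqrt{51}}{17}$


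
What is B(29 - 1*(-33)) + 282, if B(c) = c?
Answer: 344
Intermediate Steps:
B(29 - 1*(-33)) + 282 = (29 - 1*(-33)) + 282 = (29 + 33) + 282 = 62 + 282 = 344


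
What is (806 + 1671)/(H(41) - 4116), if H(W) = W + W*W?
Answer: -2477/2394 ≈ -1.0347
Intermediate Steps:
H(W) = W + W²
(806 + 1671)/(H(41) - 4116) = (806 + 1671)/(41*(1 + 41) - 4116) = 2477/(41*42 - 4116) = 2477/(1722 - 4116) = 2477/(-2394) = 2477*(-1/2394) = -2477/2394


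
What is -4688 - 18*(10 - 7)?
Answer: -4742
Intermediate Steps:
-4688 - 18*(10 - 7) = -4688 - 18*3 = -4688 - 54 = -4742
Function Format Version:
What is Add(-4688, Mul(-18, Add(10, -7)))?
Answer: -4742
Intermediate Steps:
Add(-4688, Mul(-18, Add(10, -7))) = Add(-4688, Mul(-18, 3)) = Add(-4688, -54) = -4742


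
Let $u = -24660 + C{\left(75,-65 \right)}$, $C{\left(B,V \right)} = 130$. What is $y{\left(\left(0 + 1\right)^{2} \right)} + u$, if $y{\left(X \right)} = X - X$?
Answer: $-24530$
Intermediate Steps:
$y{\left(X \right)} = 0$
$u = -24530$ ($u = -24660 + 130 = -24530$)
$y{\left(\left(0 + 1\right)^{2} \right)} + u = 0 - 24530 = -24530$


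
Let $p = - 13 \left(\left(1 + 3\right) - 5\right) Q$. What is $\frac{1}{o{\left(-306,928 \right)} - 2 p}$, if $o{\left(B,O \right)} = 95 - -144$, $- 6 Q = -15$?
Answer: $\frac{1}{174} \approx 0.0057471$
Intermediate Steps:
$Q = \frac{5}{2}$ ($Q = \left(- \frac{1}{6}\right) \left(-15\right) = \frac{5}{2} \approx 2.5$)
$o{\left(B,O \right)} = 239$ ($o{\left(B,O \right)} = 95 + 144 = 239$)
$p = \frac{65}{2}$ ($p = - 13 \left(\left(1 + 3\right) - 5\right) \frac{5}{2} = - 13 \left(4 - 5\right) \frac{5}{2} = \left(-13\right) \left(-1\right) \frac{5}{2} = 13 \cdot \frac{5}{2} = \frac{65}{2} \approx 32.5$)
$\frac{1}{o{\left(-306,928 \right)} - 2 p} = \frac{1}{239 - 65} = \frac{1}{174}$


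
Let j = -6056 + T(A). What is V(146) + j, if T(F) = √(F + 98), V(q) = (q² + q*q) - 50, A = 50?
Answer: 36526 + 2*√37 ≈ 36538.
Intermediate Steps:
V(q) = -50 + 2*q² (V(q) = (q² + q²) - 50 = 2*q² - 50 = -50 + 2*q²)
T(F) = √(98 + F)
j = -6056 + 2*√37 (j = -6056 + √(98 + 50) = -6056 + √148 = -6056 + 2*√37 ≈ -6043.8)
V(146) + j = (-50 + 2*146²) + (-6056 + 2*√37) = (-50 + 2*21316) + (-6056 + 2*√37) = (-50 + 42632) + (-6056 + 2*√37) = 42582 + (-6056 + 2*√37) = 36526 + 2*√37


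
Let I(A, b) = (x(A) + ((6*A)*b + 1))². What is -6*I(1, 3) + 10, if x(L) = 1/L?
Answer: -2390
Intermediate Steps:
I(A, b) = (1 + 1/A + 6*A*b)² (I(A, b) = (1/A + ((6*A)*b + 1))² = (1/A + (6*A*b + 1))² = (1/A + (1 + 6*A*b))² = (1 + 1/A + 6*A*b)²)
-6*I(1, 3) + 10 = -6*(1 + 1*(1 + 6*1*3))²/1² + 10 = -6*(1 + 1*(1 + 18))² + 10 = -6*(1 + 1*19)² + 10 = -6*(1 + 19)² + 10 = -6*20² + 10 = -6*400 + 10 = -2400 + 10 = -2390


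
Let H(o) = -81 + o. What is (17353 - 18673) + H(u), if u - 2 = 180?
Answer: -1219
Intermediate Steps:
u = 182 (u = 2 + 180 = 182)
(17353 - 18673) + H(u) = (17353 - 18673) + (-81 + 182) = -1320 + 101 = -1219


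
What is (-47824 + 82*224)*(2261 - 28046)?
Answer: 759522960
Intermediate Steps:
(-47824 + 82*224)*(2261 - 28046) = (-47824 + 18368)*(-25785) = -29456*(-25785) = 759522960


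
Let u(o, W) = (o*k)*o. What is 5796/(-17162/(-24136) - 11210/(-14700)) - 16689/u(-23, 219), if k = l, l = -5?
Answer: 19456951885323/4939027015 ≈ 3939.4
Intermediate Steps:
k = -5
u(o, W) = -5*o² (u(o, W) = (o*(-5))*o = (-5*o)*o = -5*o²)
5796/(-17162/(-24136) - 11210/(-14700)) - 16689/u(-23, 219) = 5796/(-17162/(-24136) - 11210/(-14700)) - 16689/((-5*(-23)²)) = 5796/(-17162*(-1/24136) - 11210*(-1/14700)) - 16689/((-5*529)) = 5796/(8581/12068 + 1121/1470) - 16689/(-2645) = 5796/(1867307/1267140) - 16689*(-1/2645) = 5796*(1267140/1867307) + 16689/2645 = 7344343440/1867307 + 16689/2645 = 19456951885323/4939027015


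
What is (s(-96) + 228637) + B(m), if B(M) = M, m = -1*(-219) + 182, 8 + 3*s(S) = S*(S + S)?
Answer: 705538/3 ≈ 2.3518e+5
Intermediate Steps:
s(S) = -8/3 + 2*S²/3 (s(S) = -8/3 + (S*(S + S))/3 = -8/3 + (S*(2*S))/3 = -8/3 + (2*S²)/3 = -8/3 + 2*S²/3)
m = 401 (m = 219 + 182 = 401)
(s(-96) + 228637) + B(m) = ((-8/3 + (⅔)*(-96)²) + 228637) + 401 = ((-8/3 + (⅔)*9216) + 228637) + 401 = ((-8/3 + 6144) + 228637) + 401 = (18424/3 + 228637) + 401 = 704335/3 + 401 = 705538/3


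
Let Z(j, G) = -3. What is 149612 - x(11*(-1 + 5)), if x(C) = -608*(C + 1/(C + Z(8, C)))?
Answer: 7231532/41 ≈ 1.7638e+5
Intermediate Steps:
x(C) = -608*C - 608/(-3 + C) (x(C) = -608*(C + 1/(C - 3)) = -608*(C + 1/(-3 + C)) = -608*C - 608/(-3 + C))
149612 - x(11*(-1 + 5)) = 149612 - 608*(-1 - (11*(-1 + 5))² + 3*(11*(-1 + 5)))/(-3 + 11*(-1 + 5)) = 149612 - 608*(-1 - (11*4)² + 3*(11*4))/(-3 + 11*4) = 149612 - 608*(-1 - 1*44² + 3*44)/(-3 + 44) = 149612 - 608*(-1 - 1*1936 + 132)/41 = 149612 - 608*(-1 - 1936 + 132)/41 = 149612 - 608*(-1805)/41 = 149612 - 1*(-1097440/41) = 149612 + 1097440/41 = 7231532/41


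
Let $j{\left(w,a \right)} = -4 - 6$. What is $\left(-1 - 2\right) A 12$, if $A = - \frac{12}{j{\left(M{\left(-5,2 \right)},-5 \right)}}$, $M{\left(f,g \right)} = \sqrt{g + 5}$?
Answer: $- \frac{216}{5} \approx -43.2$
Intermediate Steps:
$M{\left(f,g \right)} = \sqrt{5 + g}$
$j{\left(w,a \right)} = -10$ ($j{\left(w,a \right)} = -4 - 6 = -10$)
$A = \frac{6}{5}$ ($A = - \frac{12}{-10} = \left(-12\right) \left(- \frac{1}{10}\right) = \frac{6}{5} \approx 1.2$)
$\left(-1 - 2\right) A 12 = \left(-1 - 2\right) \frac{6}{5} \cdot 12 = \left(-3\right) \frac{6}{5} \cdot 12 = \left(- \frac{18}{5}\right) 12 = - \frac{216}{5}$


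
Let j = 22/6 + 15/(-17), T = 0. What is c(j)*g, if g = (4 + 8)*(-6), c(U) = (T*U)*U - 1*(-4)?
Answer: -288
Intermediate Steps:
j = 142/51 (j = 22*(⅙) + 15*(-1/17) = 11/3 - 15/17 = 142/51 ≈ 2.7843)
c(U) = 4 (c(U) = (0*U)*U - 1*(-4) = 0*U + 4 = 0 + 4 = 4)
g = -72 (g = 12*(-6) = -72)
c(j)*g = 4*(-72) = -288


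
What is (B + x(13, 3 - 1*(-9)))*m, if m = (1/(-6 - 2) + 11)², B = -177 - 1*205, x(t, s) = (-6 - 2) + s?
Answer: -1430541/32 ≈ -44704.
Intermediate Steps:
x(t, s) = -8 + s
B = -382 (B = -177 - 205 = -382)
m = 7569/64 (m = (1/(-8) + 11)² = (-⅛ + 11)² = (87/8)² = 7569/64 ≈ 118.27)
(B + x(13, 3 - 1*(-9)))*m = (-382 + (-8 + (3 - 1*(-9))))*(7569/64) = (-382 + (-8 + (3 + 9)))*(7569/64) = (-382 + (-8 + 12))*(7569/64) = (-382 + 4)*(7569/64) = -378*7569/64 = -1430541/32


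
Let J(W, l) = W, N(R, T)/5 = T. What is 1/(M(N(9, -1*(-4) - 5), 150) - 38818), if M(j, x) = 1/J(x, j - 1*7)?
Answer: -150/5822699 ≈ -2.5761e-5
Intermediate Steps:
N(R, T) = 5*T
M(j, x) = 1/x
1/(M(N(9, -1*(-4) - 5), 150) - 38818) = 1/(1/150 - 38818) = 1/(-5822699/150) = -150/5822699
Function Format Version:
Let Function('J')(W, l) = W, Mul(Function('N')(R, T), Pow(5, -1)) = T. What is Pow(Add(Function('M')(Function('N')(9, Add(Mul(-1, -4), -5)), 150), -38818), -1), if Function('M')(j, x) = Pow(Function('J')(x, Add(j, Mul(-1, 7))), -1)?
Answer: Rational(-150, 5822699) ≈ -2.5761e-5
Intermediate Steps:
Function('N')(R, T) = Mul(5, T)
Function('M')(j, x) = Pow(x, -1)
Pow(Add(Function('M')(Function('N')(9, Add(Mul(-1, -4), -5)), 150), -38818), -1) = Pow(Add(Pow(150, -1), -38818), -1) = Pow(Add(Rational(1, 150), -38818), -1) = Pow(Rational(-5822699, 150), -1) = Rational(-150, 5822699)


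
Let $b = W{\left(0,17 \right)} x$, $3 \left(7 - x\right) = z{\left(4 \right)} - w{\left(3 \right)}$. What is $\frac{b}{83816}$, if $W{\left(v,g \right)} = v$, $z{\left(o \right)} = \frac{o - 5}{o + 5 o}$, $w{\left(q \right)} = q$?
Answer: $0$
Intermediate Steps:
$z{\left(o \right)} = \frac{-5 + o}{6 o}$
$x = \frac{577}{72}$ ($x = 7 - \frac{\frac{-5 + 4}{6 \cdot 4} - 3}{3} = 7 - \frac{\frac{1}{6} \cdot \frac{1}{4} \left(-1\right) - 3}{3} = 7 - \frac{- \frac{1}{24} - 3}{3} = 7 - - \frac{73}{72} = 7 + \frac{73}{72} = \frac{577}{72} \approx 8.0139$)
$b = 0$ ($b = 0 \cdot \frac{577}{72} = 0$)
$\frac{b}{83816} = \frac{0}{83816} = 0 \cdot \frac{1}{83816} = 0$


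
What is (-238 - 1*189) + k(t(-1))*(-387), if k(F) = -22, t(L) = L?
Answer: 8087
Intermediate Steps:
(-238 - 1*189) + k(t(-1))*(-387) = (-238 - 1*189) - 22*(-387) = (-238 - 189) + 8514 = -427 + 8514 = 8087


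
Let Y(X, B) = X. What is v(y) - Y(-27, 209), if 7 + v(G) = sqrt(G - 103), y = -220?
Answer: 20 + I*sqrt(323) ≈ 20.0 + 17.972*I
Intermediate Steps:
v(G) = -7 + sqrt(-103 + G) (v(G) = -7 + sqrt(G - 103) = -7 + sqrt(-103 + G))
v(y) - Y(-27, 209) = (-7 + sqrt(-103 - 220)) - 1*(-27) = (-7 + sqrt(-323)) + 27 = (-7 + I*sqrt(323)) + 27 = 20 + I*sqrt(323)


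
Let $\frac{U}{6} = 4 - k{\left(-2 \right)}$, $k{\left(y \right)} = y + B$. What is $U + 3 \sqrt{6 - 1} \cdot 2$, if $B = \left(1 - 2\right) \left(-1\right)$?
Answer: $30 + 6 \sqrt{5} \approx 43.416$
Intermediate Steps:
$B = 1$ ($B = \left(-1\right) \left(-1\right) = 1$)
$k{\left(y \right)} = 1 + y$ ($k{\left(y \right)} = y + 1 = 1 + y$)
$U = 30$ ($U = 6 \left(4 - \left(1 - 2\right)\right) = 6 \left(4 - -1\right) = 6 \left(4 + 1\right) = 6 \cdot 5 = 30$)
$U + 3 \sqrt{6 - 1} \cdot 2 = 30 + 3 \sqrt{6 - 1} \cdot 2 = 30 + 3 \sqrt{5} \cdot 2 = 30 + 6 \sqrt{5}$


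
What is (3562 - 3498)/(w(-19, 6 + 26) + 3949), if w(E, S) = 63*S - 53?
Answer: 8/739 ≈ 0.010825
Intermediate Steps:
w(E, S) = -53 + 63*S
(3562 - 3498)/(w(-19, 6 + 26) + 3949) = (3562 - 3498)/((-53 + 63*(6 + 26)) + 3949) = 64/((-53 + 63*32) + 3949) = 64/((-53 + 2016) + 3949) = 64/(1963 + 3949) = 64/5912 = 64*(1/5912) = 8/739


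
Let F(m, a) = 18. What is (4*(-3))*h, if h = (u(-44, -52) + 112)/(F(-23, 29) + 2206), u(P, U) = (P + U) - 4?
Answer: -9/139 ≈ -0.064748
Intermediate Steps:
u(P, U) = -4 + P + U
h = 3/556 (h = ((-4 - 44 - 52) + 112)/(18 + 2206) = (-100 + 112)/2224 = 12*(1/2224) = 3/556 ≈ 0.0053957)
(4*(-3))*h = (4*(-3))*(3/556) = -12*3/556 = -9/139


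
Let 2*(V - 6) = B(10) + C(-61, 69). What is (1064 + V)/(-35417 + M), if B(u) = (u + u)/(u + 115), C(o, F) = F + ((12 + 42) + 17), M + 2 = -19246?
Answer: -28502/1366625 ≈ -0.020856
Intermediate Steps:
M = -19248 (M = -2 - 19246 = -19248)
C(o, F) = 71 + F (C(o, F) = F + (54 + 17) = F + 71 = 71 + F)
B(u) = 2*u/(115 + u) (B(u) = (2*u)/(115 + u) = 2*u/(115 + u))
V = 1902/25 (V = 6 + (2*10/(115 + 10) + (71 + 69))/2 = 6 + (2*10/125 + 140)/2 = 6 + (2*10*(1/125) + 140)/2 = 6 + (4/25 + 140)/2 = 6 + (½)*(3504/25) = 6 + 1752/25 = 1902/25 ≈ 76.080)
(1064 + V)/(-35417 + M) = (1064 + 1902/25)/(-35417 - 19248) = (28502/25)/(-54665) = (28502/25)*(-1/54665) = -28502/1366625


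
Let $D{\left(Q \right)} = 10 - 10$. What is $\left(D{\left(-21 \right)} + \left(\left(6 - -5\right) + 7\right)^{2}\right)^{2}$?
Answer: $104976$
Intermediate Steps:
$D{\left(Q \right)} = 0$ ($D{\left(Q \right)} = 10 - 10 = 0$)
$\left(D{\left(-21 \right)} + \left(\left(6 - -5\right) + 7\right)^{2}\right)^{2} = \left(0 + \left(\left(6 - -5\right) + 7\right)^{2}\right)^{2} = \left(0 + \left(\left(6 + 5\right) + 7\right)^{2}\right)^{2} = \left(0 + \left(11 + 7\right)^{2}\right)^{2} = \left(0 + 18^{2}\right)^{2} = \left(0 + 324\right)^{2} = 324^{2} = 104976$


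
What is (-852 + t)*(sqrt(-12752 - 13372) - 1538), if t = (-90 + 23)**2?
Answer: -5593706 + 7274*I*sqrt(6531) ≈ -5.5937e+6 + 5.8785e+5*I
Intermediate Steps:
t = 4489 (t = (-67)**2 = 4489)
(-852 + t)*(sqrt(-12752 - 13372) - 1538) = (-852 + 4489)*(sqrt(-12752 - 13372) - 1538) = 3637*(sqrt(-26124) - 1538) = 3637*(2*I*sqrt(6531) - 1538) = 3637*(-1538 + 2*I*sqrt(6531)) = -5593706 + 7274*I*sqrt(6531)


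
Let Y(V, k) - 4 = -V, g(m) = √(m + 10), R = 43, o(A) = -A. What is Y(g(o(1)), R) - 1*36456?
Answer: -36455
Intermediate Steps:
g(m) = √(10 + m)
Y(V, k) = 4 - V
Y(g(o(1)), R) - 1*36456 = (4 - √(10 - 1*1)) - 1*36456 = (4 - √(10 - 1)) - 36456 = (4 - √9) - 36456 = (4 - 1*3) - 36456 = (4 - 3) - 36456 = 1 - 36456 = -36455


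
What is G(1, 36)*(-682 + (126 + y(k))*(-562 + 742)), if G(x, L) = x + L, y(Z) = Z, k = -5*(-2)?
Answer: 880526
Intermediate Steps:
k = 10
G(x, L) = L + x
G(1, 36)*(-682 + (126 + y(k))*(-562 + 742)) = (36 + 1)*(-682 + (126 + 10)*(-562 + 742)) = 37*(-682 + 136*180) = 37*(-682 + 24480) = 37*23798 = 880526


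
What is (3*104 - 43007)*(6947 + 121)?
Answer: -301768260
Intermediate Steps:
(3*104 - 43007)*(6947 + 121) = (312 - 43007)*7068 = -42695*7068 = -301768260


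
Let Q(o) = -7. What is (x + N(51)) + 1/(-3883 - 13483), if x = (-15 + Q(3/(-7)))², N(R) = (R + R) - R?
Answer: 9290809/17366 ≈ 535.00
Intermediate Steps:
N(R) = R (N(R) = 2*R - R = R)
x = 484 (x = (-15 - 7)² = (-22)² = 484)
(x + N(51)) + 1/(-3883 - 13483) = (484 + 51) + 1/(-3883 - 13483) = 535 + 1/(-17366) = 535 - 1/17366 = 9290809/17366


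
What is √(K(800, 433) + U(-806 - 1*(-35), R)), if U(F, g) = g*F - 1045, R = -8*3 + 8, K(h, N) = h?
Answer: √12091 ≈ 109.96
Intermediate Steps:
R = -16 (R = -24 + 8 = -16)
U(F, g) = -1045 + F*g (U(F, g) = F*g - 1045 = -1045 + F*g)
√(K(800, 433) + U(-806 - 1*(-35), R)) = √(800 + (-1045 + (-806 - 1*(-35))*(-16))) = √(800 + (-1045 + (-806 + 35)*(-16))) = √(800 + (-1045 - 771*(-16))) = √(800 + (-1045 + 12336)) = √(800 + 11291) = √12091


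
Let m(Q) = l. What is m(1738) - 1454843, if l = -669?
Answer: -1455512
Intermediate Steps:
m(Q) = -669
m(1738) - 1454843 = -669 - 1454843 = -1455512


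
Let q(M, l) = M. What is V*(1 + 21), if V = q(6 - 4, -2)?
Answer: 44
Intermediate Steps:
V = 2 (V = 6 - 4 = 2)
V*(1 + 21) = 2*(1 + 21) = 2*22 = 44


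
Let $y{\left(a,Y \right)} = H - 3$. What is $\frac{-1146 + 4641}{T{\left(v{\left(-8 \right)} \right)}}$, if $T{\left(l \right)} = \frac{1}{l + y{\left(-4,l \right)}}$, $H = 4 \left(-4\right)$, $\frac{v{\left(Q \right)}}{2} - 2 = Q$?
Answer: $-108345$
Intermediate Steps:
$v{\left(Q \right)} = 4 + 2 Q$
$H = -16$
$y{\left(a,Y \right)} = -19$ ($y{\left(a,Y \right)} = -16 - 3 = -19$)
$T{\left(l \right)} = \frac{1}{-19 + l}$ ($T{\left(l \right)} = \frac{1}{l - 19} = \frac{1}{-19 + l}$)
$\frac{-1146 + 4641}{T{\left(v{\left(-8 \right)} \right)}} = \frac{-1146 + 4641}{\frac{1}{-19 + \left(4 + 2 \left(-8\right)\right)}} = \frac{3495}{\frac{1}{-19 + \left(4 - 16\right)}} = \frac{3495}{\frac{1}{-19 - 12}} = \frac{3495}{\frac{1}{-31}} = \frac{3495}{- \frac{1}{31}} = 3495 \left(-31\right) = -108345$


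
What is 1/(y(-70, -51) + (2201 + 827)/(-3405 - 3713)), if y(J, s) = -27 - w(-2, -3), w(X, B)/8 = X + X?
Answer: 3559/16281 ≈ 0.21860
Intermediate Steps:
w(X, B) = 16*X (w(X, B) = 8*(X + X) = 8*(2*X) = 16*X)
y(J, s) = 5 (y(J, s) = -27 - 16*(-2) = -27 - 1*(-32) = -27 + 32 = 5)
1/(y(-70, -51) + (2201 + 827)/(-3405 - 3713)) = 1/(5 + (2201 + 827)/(-3405 - 3713)) = 1/(5 + 3028/(-7118)) = 1/(5 + 3028*(-1/7118)) = 1/(5 - 1514/3559) = 1/(16281/3559) = 3559/16281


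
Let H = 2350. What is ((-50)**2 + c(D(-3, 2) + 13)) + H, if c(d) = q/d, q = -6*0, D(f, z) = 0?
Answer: 4850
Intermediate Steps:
q = 0
c(d) = 0 (c(d) = 0/d = 0)
((-50)**2 + c(D(-3, 2) + 13)) + H = ((-50)**2 + 0) + 2350 = (2500 + 0) + 2350 = 2500 + 2350 = 4850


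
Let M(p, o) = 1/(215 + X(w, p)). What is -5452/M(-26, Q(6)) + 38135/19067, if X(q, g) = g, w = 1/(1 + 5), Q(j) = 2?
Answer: -19647132541/19067 ≈ -1.0304e+6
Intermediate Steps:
w = 1/6 ≈ 0.16667
M(p, o) = 1/(215 + p)
-5452/M(-26, Q(6)) + 38135/19067 = -5452/(1/(215 - 26)) + 38135/19067 = -5452/(1/189) + 38135*(1/19067) = -5452/1/189 + 38135/19067 = -5452*189 + 38135/19067 = -1030428 + 38135/19067 = -19647132541/19067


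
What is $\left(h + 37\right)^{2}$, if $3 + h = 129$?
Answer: $26569$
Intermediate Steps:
$h = 126$ ($h = -3 + 129 = 126$)
$\left(h + 37\right)^{2} = \left(126 + 37\right)^{2} = 163^{2} = 26569$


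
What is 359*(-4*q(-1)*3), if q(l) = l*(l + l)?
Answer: -8616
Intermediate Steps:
q(l) = 2*l**2 (q(l) = l*(2*l) = 2*l**2)
359*(-4*q(-1)*3) = 359*(-8*(-1)**2*3) = 359*(-8*3) = 359*(-24) = -8616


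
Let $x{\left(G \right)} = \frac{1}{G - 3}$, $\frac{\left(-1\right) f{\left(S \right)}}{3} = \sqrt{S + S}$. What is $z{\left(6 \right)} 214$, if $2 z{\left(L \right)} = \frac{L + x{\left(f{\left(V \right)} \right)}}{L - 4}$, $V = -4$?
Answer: $\frac{17227}{54} + \frac{107 i \sqrt{2}}{27} \approx 319.02 + 5.6045 i$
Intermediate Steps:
$f{\left(S \right)} = - 3 \sqrt{2} \sqrt{S}$ ($f{\left(S \right)} = - 3 \sqrt{S + S} = - 3 \sqrt{2 S} = - 3 \sqrt{2} \sqrt{S}$)
$x{\left(G \right)} = \frac{1}{-3 + G}$
$z{\left(L \right)} = \frac{L + \frac{1}{-3 - 6 i \sqrt{2}}}{2 \left(-4 + L\right)}$ ($z{\left(L \right)} = \frac{\left(L + \frac{1}{-3 - 3 \sqrt{2} \sqrt{-4}}\right) \frac{1}{L - 4}}{2} = \frac{\left(L + \frac{1}{-3 - 3 \sqrt{2} \cdot 2 i}\right) \frac{1}{-4 + L}}{2} = \frac{\left(L + \frac{1}{-3 - 6 i \sqrt{2}}\right) \frac{1}{-4 + L}}{2} = \frac{\frac{1}{-4 + L} \left(L + \frac{1}{-3 - 6 i \sqrt{2}}\right)}{2} = \frac{L + \frac{1}{-3 - 6 i \sqrt{2}}}{2 \left(-4 + L\right)}$)
$z{\left(6 \right)} 214 = \frac{-1 + 3 \cdot 6 \left(1 + 2 i \sqrt{2}\right)}{6 \left(1 + 2 i \sqrt{2}\right) \left(-4 + 6\right)} 214 = \frac{-1 + \left(18 + 36 i \sqrt{2}\right)}{6 \left(1 + 2 i \sqrt{2}\right) 2} \cdot 214 = \frac{1}{6} \frac{1}{1 + 2 i \sqrt{2}} \cdot \frac{1}{2} \left(17 + 36 i \sqrt{2}\right) 214 = \frac{17 + 36 i \sqrt{2}}{12 \left(1 + 2 i \sqrt{2}\right)} 214 = \frac{107 \left(17 + 36 i \sqrt{2}\right)}{6 \left(1 + 2 i \sqrt{2}\right)}$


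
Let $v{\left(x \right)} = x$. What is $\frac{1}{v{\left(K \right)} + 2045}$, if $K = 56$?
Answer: $\frac{1}{2101} \approx 0.00047596$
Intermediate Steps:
$\frac{1}{v{\left(K \right)} + 2045} = \frac{1}{56 + 2045} = \frac{1}{2101}$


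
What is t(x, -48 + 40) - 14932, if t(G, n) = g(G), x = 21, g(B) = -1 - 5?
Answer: -14938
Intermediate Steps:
g(B) = -6
t(G, n) = -6
t(x, -48 + 40) - 14932 = -6 - 14932 = -14938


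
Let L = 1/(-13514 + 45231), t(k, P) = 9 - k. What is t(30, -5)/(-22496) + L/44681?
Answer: 29760115313/31880145143392 ≈ 0.00093350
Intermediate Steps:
L = 1/31717 ≈ 3.1529e-5
t(30, -5)/(-22496) + L/44681 = (9 - 1*30)/(-22496) + (1/31717)/44681 = (9 - 30)*(-1/22496) + (1/31717)*(1/44681) = -21*(-1/22496) + 1/1417147277 = 21/22496 + 1/1417147277 = 29760115313/31880145143392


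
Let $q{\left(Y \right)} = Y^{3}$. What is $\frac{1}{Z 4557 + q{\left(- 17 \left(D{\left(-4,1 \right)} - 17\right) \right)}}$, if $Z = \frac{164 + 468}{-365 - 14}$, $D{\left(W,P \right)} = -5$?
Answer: $\frac{379}{19823983472} \approx 1.9118 \cdot 10^{-8}$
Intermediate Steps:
$Z = - \frac{632}{379}$ ($Z = \frac{632}{-379} = 632 \left(- \frac{1}{379}\right) = - \frac{632}{379} \approx -1.6675$)
$\frac{1}{Z 4557 + q{\left(- 17 \left(D{\left(-4,1 \right)} - 17\right) \right)}} = \frac{1}{\left(- \frac{632}{379}\right) 4557 + \left(- 17 \left(-5 - 17\right)\right)^{3}} = \frac{1}{- \frac{2880024}{379} + \left(\left(-17\right) \left(-22\right)\right)^{3}} = \frac{1}{- \frac{2880024}{379} + 374^{3}} = \frac{1}{- \frac{2880024}{379} + 52313624} = \frac{1}{\frac{19823983472}{379}} = \frac{379}{19823983472}$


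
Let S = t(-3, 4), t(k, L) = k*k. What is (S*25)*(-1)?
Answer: -225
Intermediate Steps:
t(k, L) = k²
S = 9 (S = (-3)² = 9)
(S*25)*(-1) = (9*25)*(-1) = 225*(-1) = -225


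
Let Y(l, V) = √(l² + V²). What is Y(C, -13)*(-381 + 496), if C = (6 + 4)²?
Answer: 115*√10169 ≈ 11597.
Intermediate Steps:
C = 100 (C = 10² = 100)
Y(l, V) = √(V² + l²)
Y(C, -13)*(-381 + 496) = √((-13)² + 100²)*(-381 + 496) = √(169 + 10000)*115 = √10169*115 = 115*√10169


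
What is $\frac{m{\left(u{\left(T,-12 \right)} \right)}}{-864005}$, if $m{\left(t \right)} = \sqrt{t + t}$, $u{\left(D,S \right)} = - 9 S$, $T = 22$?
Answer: $- \frac{6 \sqrt{6}}{864005} \approx -1.701 \cdot 10^{-5}$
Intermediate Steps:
$m{\left(t \right)} = \sqrt{2} \sqrt{t}$ ($m{\left(t \right)} = \sqrt{2 t} = \sqrt{2} \sqrt{t}$)
$\frac{m{\left(u{\left(T,-12 \right)} \right)}}{-864005} = \frac{\sqrt{2} \sqrt{\left(-9\right) \left(-12\right)}}{-864005} = \sqrt{2} \sqrt{108} \left(- \frac{1}{864005}\right) = \sqrt{2} \cdot 6 \sqrt{3} \left(- \frac{1}{864005}\right) = 6 \sqrt{6} \left(- \frac{1}{864005}\right) = - \frac{6 \sqrt{6}}{864005}$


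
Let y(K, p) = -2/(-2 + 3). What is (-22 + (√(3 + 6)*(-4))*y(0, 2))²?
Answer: 4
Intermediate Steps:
y(K, p) = -2 (y(K, p) = -2/1 = -2*1 = -2)
(-22 + (√(3 + 6)*(-4))*y(0, 2))² = (-22 + (√(3 + 6)*(-4))*(-2))² = (-22 + (√9*(-4))*(-2))² = (-22 + (3*(-4))*(-2))² = (-22 - 12*(-2))² = (-22 + 24)² = 2² = 4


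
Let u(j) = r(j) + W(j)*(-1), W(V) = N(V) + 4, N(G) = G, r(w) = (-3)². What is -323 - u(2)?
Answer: -326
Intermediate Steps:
r(w) = 9
W(V) = 4 + V (W(V) = V + 4 = 4 + V)
u(j) = 5 - j (u(j) = 9 + (4 + j)*(-1) = 9 + (-4 - j) = 5 - j)
-323 - u(2) = -323 - (5 - 1*2) = -323 - (5 - 2) = -323 - 1*3 = -323 - 3 = -326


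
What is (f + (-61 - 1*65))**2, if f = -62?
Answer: 35344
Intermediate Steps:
(f + (-61 - 1*65))**2 = (-62 + (-61 - 1*65))**2 = (-62 + (-61 - 65))**2 = (-62 - 126)**2 = (-188)**2 = 35344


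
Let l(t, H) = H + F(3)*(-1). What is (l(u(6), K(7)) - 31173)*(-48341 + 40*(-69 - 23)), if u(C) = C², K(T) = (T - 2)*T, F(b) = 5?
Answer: 1620090003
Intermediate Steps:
K(T) = T*(-2 + T) (K(T) = (-2 + T)*T = T*(-2 + T))
l(t, H) = -5 + H (l(t, H) = H + 5*(-1) = H - 5 = -5 + H)
(l(u(6), K(7)) - 31173)*(-48341 + 40*(-69 - 23)) = ((-5 + 7*(-2 + 7)) - 31173)*(-48341 + 40*(-69 - 23)) = ((-5 + 7*5) - 31173)*(-48341 + 40*(-92)) = ((-5 + 35) - 31173)*(-48341 - 3680) = (30 - 31173)*(-52021) = -31143*(-52021) = 1620090003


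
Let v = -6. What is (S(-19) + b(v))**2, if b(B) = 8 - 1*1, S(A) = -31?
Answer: 576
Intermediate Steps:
b(B) = 7 (b(B) = 8 - 1 = 7)
(S(-19) + b(v))**2 = (-31 + 7)**2 = (-24)**2 = 576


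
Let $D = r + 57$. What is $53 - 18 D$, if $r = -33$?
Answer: $-379$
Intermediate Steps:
$D = 24$ ($D = -33 + 57 = 24$)
$53 - 18 D = 53 - 432 = -379$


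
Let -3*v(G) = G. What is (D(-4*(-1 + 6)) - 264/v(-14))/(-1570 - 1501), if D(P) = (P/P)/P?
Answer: 7927/429940 ≈ 0.018437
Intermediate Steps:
v(G) = -G/3
D(P) = 1/P
(D(-4*(-1 + 6)) - 264/v(-14))/(-1570 - 1501) = (1/(-4*(-1 + 6)) - 264/((-1/3*(-14))))/(-1570 - 1501) = (1/(-4*5) - 264/14/3)/(-3071) = (1/(-20) - 264*3/14)*(-1/3071) = (-1/20 - 396/7)*(-1/3071) = -7927/140*(-1/3071) = 7927/429940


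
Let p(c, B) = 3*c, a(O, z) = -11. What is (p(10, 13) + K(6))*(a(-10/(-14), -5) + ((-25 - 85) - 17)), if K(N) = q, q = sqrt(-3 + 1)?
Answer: -4140 - 138*I*sqrt(2) ≈ -4140.0 - 195.16*I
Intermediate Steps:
q = I*sqrt(2) (q = sqrt(-2) = I*sqrt(2) ≈ 1.4142*I)
K(N) = I*sqrt(2)
(p(10, 13) + K(6))*(a(-10/(-14), -5) + ((-25 - 85) - 17)) = (3*10 + I*sqrt(2))*(-11 + ((-25 - 85) - 17)) = (30 + I*sqrt(2))*(-11 + (-110 - 17)) = (30 + I*sqrt(2))*(-11 - 127) = (30 + I*sqrt(2))*(-138) = -4140 - 138*I*sqrt(2)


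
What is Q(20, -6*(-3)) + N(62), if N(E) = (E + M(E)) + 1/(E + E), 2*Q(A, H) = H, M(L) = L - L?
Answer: 8805/124 ≈ 71.008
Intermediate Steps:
M(L) = 0
Q(A, H) = H/2
N(E) = E + 1/(2*E) (N(E) = (E + 0) + 1/(E + E) = E + 1/(2*E))
Q(20, -6*(-3)) + N(62) = (-6*(-3))/2 + (62 + (½)/62) = (½)*18 + (62 + (½)*(1/62)) = 9 + (62 + 1/124) = 9 + 7689/124 = 8805/124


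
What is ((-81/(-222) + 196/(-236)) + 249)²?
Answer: 1177444180201/19061956 ≈ 61769.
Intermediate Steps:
((-81/(-222) + 196/(-236)) + 249)² = ((-81*(-1/222) + 196*(-1/236)) + 249)² = ((27/74 - 49/59) + 249)² = (-2033/4366 + 249)² = (1085101/4366)² = 1177444180201/19061956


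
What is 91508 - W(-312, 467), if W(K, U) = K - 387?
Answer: 92207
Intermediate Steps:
W(K, U) = -387 + K
91508 - W(-312, 467) = 91508 - (-387 - 312) = 91508 - 1*(-699) = 91508 + 699 = 92207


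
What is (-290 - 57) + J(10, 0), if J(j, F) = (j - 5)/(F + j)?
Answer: -693/2 ≈ -346.50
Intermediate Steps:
J(j, F) = (-5 + j)/(F + j)
(-290 - 57) + J(10, 0) = (-290 - 57) + (-5 + 10)/(0 + 10) = -347 + 5/10 = -347 + (⅒)*5 = -347 + ½ = -693/2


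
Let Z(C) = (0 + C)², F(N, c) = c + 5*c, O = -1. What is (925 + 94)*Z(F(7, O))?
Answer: 36684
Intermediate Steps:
F(N, c) = 6*c
Z(C) = C²
(925 + 94)*Z(F(7, O)) = (925 + 94)*(6*(-1))² = 1019*(-6)² = 1019*36 = 36684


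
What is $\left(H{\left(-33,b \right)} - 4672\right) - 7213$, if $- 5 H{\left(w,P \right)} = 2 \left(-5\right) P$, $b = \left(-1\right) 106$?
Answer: $-12097$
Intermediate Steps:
$b = -106$
$H{\left(w,P \right)} = 2 P$ ($H{\left(w,P \right)} = - \frac{2 \left(-5\right) P}{5} = - \frac{\left(-10\right) P}{5} = 2 P$)
$\left(H{\left(-33,b \right)} - 4672\right) - 7213 = \left(2 \left(-106\right) - 4672\right) - 7213 = \left(-212 - 4672\right) - 7213 = -4884 - 7213 = -12097$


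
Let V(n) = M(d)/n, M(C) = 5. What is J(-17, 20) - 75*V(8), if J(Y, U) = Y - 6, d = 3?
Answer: -559/8 ≈ -69.875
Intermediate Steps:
J(Y, U) = -6 + Y
V(n) = 5/n
J(-17, 20) - 75*V(8) = (-6 - 17) - 375/8 = -23 - 375/8 = -559/8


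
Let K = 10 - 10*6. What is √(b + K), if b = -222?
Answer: 4*I*√17 ≈ 16.492*I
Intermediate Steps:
K = -50 (K = 10 - 60 = -50)
√(b + K) = √(-222 - 50) = √(-272) = 4*I*√17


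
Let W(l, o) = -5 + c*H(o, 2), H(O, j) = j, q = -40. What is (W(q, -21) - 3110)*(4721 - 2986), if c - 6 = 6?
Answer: -5362885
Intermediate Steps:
c = 12 (c = 6 + 6 = 12)
W(l, o) = 19 (W(l, o) = -5 + 12*2 = -5 + 24 = 19)
(W(q, -21) - 3110)*(4721 - 2986) = (19 - 3110)*(4721 - 2986) = -3091*1735 = -5362885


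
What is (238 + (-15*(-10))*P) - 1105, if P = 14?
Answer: 1233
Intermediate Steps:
(238 + (-15*(-10))*P) - 1105 = (238 - 15*(-10)*14) - 1105 = (238 + 150*14) - 1105 = (238 + 2100) - 1105 = 2338 - 1105 = 1233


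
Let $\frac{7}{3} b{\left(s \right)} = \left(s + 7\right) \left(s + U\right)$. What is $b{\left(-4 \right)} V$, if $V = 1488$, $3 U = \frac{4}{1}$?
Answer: $- \frac{35712}{7} \approx -5101.7$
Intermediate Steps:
$U = \frac{4}{3}$ ($U = \frac{4 \cdot 1^{-1}}{3} = \frac{4 \cdot 1}{3} = \frac{1}{3} \cdot 4 = \frac{4}{3} \approx 1.3333$)
$b{\left(s \right)} = \frac{3 \left(7 + s\right) \left(\frac{4}{3} + s\right)}{7}$ ($b{\left(s \right)} = \frac{3 \left(s + 7\right) \left(s + \frac{4}{3}\right)}{7} = \frac{3 \left(7 + s\right) \left(\frac{4}{3} + s\right)}{7}$)
$b{\left(-4 \right)} V = \left(4 + \frac{3 \left(-4\right)^{2}}{7} + \frac{25}{7} \left(-4\right)\right) 1488 = \left(4 + \frac{3}{7} \cdot 16 - \frac{100}{7}\right) 1488 = \left(4 + \frac{48}{7} - \frac{100}{7}\right) 1488 = \left(- \frac{24}{7}\right) 1488 = - \frac{35712}{7}$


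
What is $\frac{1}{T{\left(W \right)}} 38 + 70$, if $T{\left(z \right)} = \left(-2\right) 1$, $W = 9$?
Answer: $51$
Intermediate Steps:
$T{\left(z \right)} = -2$
$\frac{1}{T{\left(W \right)}} 38 + 70 = \frac{1}{-2} \cdot 38 + 70 = \left(- \frac{1}{2}\right) 38 + 70 = -19 + 70 = 51$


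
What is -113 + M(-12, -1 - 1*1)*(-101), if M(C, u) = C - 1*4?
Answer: 1503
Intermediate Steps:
M(C, u) = -4 + C (M(C, u) = C - 4 = -4 + C)
-113 + M(-12, -1 - 1*1)*(-101) = -113 + (-4 - 12)*(-101) = -113 - 16*(-101) = -113 + 1616 = 1503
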